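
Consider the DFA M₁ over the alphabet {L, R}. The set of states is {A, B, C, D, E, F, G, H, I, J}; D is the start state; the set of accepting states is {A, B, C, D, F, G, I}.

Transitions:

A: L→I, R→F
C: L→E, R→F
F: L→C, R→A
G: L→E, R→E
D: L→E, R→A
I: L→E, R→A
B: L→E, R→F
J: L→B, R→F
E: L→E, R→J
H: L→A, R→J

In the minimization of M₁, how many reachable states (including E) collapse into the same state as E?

1

Reachable states from the start: {A,B,C,D,E,F,I,J}. Unreachable: {G,H} — drop them.
P0 = {A,B,C,D,F,I} | {E,J}.
On input L, block {A,B,C,D,F,I} splits into {B,C,D,I} and {A,F}.
Split {E,J} by δ(·,L) → {E} and {J}.
The partition is now stable with 4 blocks: {B,C,D,I} | {E} | {A,F} | {J}.
The equivalence class containing E is {E}, of size 1.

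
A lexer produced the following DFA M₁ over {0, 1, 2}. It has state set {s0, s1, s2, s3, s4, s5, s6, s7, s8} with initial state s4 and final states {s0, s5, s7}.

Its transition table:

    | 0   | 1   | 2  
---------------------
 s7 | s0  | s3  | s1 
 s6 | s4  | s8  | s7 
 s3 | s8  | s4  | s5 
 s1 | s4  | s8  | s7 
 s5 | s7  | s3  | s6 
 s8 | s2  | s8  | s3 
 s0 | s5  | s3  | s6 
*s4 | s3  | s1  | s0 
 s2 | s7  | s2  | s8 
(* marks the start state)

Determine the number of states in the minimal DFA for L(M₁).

Every state is reachable, so we keep all 9.
Start with accepting vs non-accepting: {s0,s5,s7} | {s1,s2,s3,s4,s6,s8}.
Split {s1,s2,s3,s4,s6,s8} by δ(·,0) → {s1,s3,s4,s6,s8} and {s2}.
Refine {s1,s3,s4,s6,s8} on symbol 0: members go to different blocks, giving {s1,s3,s4,s6} and {s8}.
Refine {s1,s3,s4,s6} on symbol 0: members go to different blocks, giving {s1,s4,s6} and {s3}.
On input 0, block {s1,s4,s6} splits into {s1,s6} and {s4}.
No further refinement is possible. Final partition (6 blocks): {s0,s5,s7} | {s1,s6} | {s2} | {s8} | {s3} | {s4}.

6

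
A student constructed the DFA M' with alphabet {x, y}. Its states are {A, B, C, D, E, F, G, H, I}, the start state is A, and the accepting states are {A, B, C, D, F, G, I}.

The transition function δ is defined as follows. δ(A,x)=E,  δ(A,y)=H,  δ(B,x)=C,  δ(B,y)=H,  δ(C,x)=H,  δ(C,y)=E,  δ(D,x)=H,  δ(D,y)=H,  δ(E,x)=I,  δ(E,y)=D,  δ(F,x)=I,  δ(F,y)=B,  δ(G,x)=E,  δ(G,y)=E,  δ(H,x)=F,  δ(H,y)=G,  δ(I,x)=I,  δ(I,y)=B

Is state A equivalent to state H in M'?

No

Initial partition by acceptance: {A,B,C,D,F,G,I} | {E,H}.
Split {A,B,C,D,F,G,I} by δ(·,x) → {A,C,D,G} and {B,F,I}.
Split {B,F,I} by δ(·,x) → {F,I} and {B}.
The partition is now stable with 4 blocks: {A,C,D,G} | {E,H} | {F,I} | {B}.
A and H end up in different blocks, so they are distinguishable. For instance, the string 'ε' is accepted from only A.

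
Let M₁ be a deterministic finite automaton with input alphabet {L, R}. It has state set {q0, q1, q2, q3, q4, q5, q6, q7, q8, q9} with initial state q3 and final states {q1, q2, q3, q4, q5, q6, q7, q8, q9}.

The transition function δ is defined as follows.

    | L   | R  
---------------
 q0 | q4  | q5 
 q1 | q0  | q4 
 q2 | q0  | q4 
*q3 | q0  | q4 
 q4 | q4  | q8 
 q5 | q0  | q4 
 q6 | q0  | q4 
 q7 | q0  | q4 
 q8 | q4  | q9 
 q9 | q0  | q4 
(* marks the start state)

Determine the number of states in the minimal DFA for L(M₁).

Reachable states from the start: {q0,q3,q4,q5,q8,q9}. Unreachable: {q1,q2,q6,q7} — drop them.
Start with accepting vs non-accepting: {q3,q4,q5,q8,q9} | {q0}.
Refine {q3,q4,q5,q8,q9} on symbol L: members go to different blocks, giving {q3,q5,q9} and {q4,q8}.
Split {q4,q8} by δ(·,R) → {q4} and {q8}.
Stable partition: {q3,q5,q9} | {q0} | {q4} | {q8} — 4 equivalence classes.

4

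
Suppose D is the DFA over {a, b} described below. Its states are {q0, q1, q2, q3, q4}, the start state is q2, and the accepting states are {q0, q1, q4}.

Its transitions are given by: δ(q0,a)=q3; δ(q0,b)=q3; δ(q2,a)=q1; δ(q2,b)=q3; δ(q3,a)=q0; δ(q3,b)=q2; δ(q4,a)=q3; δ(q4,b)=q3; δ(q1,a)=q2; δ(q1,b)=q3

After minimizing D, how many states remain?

2

Reachable states from the start: {q0,q1,q2,q3}. Unreachable: {q4} — drop them.
Start with accepting vs non-accepting: {q0,q1} | {q2,q3}.
No further refinement is possible. Final partition (2 blocks): {q0,q1} | {q2,q3}.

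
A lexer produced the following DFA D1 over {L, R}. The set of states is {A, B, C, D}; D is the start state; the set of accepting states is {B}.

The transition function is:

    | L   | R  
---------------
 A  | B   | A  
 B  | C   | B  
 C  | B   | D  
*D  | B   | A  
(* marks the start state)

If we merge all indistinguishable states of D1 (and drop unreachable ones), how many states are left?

2

All states are reachable from the start state.
Start with accepting vs non-accepting: {B} | {A,C,D}.
Stable partition: {B} | {A,C,D} — 2 equivalence classes.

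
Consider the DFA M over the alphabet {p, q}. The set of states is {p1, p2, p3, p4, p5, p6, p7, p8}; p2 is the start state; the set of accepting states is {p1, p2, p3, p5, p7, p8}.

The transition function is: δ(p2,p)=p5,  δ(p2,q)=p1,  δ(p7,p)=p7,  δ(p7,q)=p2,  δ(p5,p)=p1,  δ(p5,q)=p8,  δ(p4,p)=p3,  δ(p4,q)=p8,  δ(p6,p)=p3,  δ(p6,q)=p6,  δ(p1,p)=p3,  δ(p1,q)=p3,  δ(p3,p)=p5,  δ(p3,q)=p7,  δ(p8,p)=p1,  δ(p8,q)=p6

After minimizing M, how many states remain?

7

States {p4} cannot be reached from the start state, so discard them.
P0 = {p1,p2,p3,p5,p7,p8} | {p6}.
Refine {p1,p2,p3,p5,p7,p8} on symbol q: members go to different blocks, giving {p1,p2,p3,p5,p7} and {p8}.
On input q, block {p1,p2,p3,p5,p7} splits into {p1,p2,p3,p7} and {p5}.
Refine {p1,p2,p3,p7} on symbol p: members go to different blocks, giving {p1,p7} and {p2,p3}.
On input p, block {p1,p7} splits into {p1} and {p7}.
On input q, block {p2,p3} splits into {p2} and {p3}.
No further refinement is possible. Final partition (7 blocks): {p1} | {p6} | {p8} | {p5} | {p2} | {p7} | {p3}.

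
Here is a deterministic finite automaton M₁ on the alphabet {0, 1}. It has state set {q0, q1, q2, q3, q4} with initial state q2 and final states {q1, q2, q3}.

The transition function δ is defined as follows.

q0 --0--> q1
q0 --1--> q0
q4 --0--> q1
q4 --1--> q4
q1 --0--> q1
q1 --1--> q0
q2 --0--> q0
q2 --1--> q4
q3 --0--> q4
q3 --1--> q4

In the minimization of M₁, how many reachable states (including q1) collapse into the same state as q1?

States {q3} cannot be reached from the start state, so discard them.
Start with accepting vs non-accepting: {q1,q2} | {q0,q4}.
Refine {q1,q2} on symbol 0: members go to different blocks, giving {q1} and {q2}.
The partition is now stable with 3 blocks: {q1} | {q0,q4} | {q2}.
The equivalence class containing q1 is {q1}, of size 1.

1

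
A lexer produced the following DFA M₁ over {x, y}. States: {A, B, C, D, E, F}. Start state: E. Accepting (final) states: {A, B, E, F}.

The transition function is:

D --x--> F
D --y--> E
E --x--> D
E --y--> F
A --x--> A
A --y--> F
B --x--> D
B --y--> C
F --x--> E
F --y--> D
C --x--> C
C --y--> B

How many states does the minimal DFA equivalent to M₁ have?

First remove the unreachable states {A,B,C}; 3 states remain.
Start with accepting vs non-accepting: {E,F} | {D}.
Split {E,F} by δ(·,x) → {E} and {F}.
No further refinement is possible. Final partition (3 blocks): {E} | {D} | {F}.

3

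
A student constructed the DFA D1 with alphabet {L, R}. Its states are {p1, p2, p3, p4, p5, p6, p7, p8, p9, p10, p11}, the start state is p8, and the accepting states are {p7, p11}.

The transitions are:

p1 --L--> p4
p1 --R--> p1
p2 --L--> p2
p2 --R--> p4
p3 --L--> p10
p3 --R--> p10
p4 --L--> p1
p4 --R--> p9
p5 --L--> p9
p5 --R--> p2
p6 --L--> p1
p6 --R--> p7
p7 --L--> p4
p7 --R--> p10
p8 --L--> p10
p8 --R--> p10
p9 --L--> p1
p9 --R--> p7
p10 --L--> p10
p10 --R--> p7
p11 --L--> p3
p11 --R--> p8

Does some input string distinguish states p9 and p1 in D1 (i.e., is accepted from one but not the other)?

Yes

First remove the unreachable states {p2,p3,p5,p6,p11}; 6 states remain.
Start with accepting vs non-accepting: {p7} | {p1,p4,p8,p9,p10}.
On input R, block {p1,p4,p8,p9,p10} splits into {p1,p4,p8} and {p9,p10}.
Split {p1,p4,p8} by δ(·,L) → {p1,p4} and {p8}.
Split {p1,p4} by δ(·,R) → {p1} and {p4}.
Refine {p9,p10} on symbol L: members go to different blocks, giving {p9} and {p10}.
The partition is now stable with 6 blocks: {p7} | {p1} | {p9} | {p8} | {p4} | {p10}.
p9 and p1 end up in different blocks, so they are distinguishable. For instance, the string 'R' is accepted from only p9.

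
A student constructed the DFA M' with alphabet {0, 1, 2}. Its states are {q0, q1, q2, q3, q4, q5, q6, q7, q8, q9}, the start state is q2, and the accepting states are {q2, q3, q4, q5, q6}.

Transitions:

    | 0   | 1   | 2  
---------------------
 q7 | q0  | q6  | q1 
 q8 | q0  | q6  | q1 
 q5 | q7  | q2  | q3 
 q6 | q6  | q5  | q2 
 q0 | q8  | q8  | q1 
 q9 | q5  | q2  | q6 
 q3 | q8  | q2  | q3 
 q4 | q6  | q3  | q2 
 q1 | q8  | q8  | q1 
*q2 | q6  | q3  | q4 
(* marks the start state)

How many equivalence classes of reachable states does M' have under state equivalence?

First remove the unreachable states {q9}; 9 states remain.
P0 = {q2,q3,q4,q5,q6} | {q0,q1,q7,q8}.
Split {q2,q3,q4,q5,q6} by δ(·,0) → {q2,q4,q6} and {q3,q5}.
Split {q0,q1,q7,q8} by δ(·,1) → {q0,q1} and {q7,q8}.
Stable partition: {q2,q4,q6} | {q0,q1} | {q3,q5} | {q7,q8} — 4 equivalence classes.

4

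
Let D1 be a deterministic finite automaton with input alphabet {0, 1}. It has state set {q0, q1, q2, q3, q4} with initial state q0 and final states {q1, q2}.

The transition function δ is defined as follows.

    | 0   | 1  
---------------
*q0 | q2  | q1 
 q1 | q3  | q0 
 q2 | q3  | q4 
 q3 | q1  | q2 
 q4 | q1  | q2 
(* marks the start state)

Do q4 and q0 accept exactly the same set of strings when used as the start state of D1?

Yes

Every state is reachable, so we keep all 5.
Start with accepting vs non-accepting: {q1,q2} | {q0,q3,q4}.
The partition is now stable with 2 blocks: {q1,q2} | {q0,q3,q4}.
q4 and q0 lie in the same block of the stable partition, so they are equivalent — no string distinguishes them.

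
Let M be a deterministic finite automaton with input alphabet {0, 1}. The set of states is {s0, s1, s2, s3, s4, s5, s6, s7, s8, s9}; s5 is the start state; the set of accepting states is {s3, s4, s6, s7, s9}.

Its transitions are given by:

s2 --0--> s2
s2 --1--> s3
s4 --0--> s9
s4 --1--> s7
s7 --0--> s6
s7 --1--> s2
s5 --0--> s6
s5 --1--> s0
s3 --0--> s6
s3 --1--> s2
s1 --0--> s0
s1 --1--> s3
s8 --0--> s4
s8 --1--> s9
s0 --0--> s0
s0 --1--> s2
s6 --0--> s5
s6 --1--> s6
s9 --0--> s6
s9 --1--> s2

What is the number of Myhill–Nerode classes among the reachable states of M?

States {s1,s4,s7,s8,s9} cannot be reached from the start state, so discard them.
Start with accepting vs non-accepting: {s3,s6} | {s0,s2,s5}.
Split {s3,s6} by δ(·,0) → {s3} and {s6}.
Refine {s0,s2,s5} on symbol 0: members go to different blocks, giving {s0,s2} and {s5}.
Refine {s0,s2} on symbol 1: members go to different blocks, giving {s0} and {s2}.
The partition is now stable with 5 blocks: {s3} | {s0} | {s6} | {s5} | {s2}.

5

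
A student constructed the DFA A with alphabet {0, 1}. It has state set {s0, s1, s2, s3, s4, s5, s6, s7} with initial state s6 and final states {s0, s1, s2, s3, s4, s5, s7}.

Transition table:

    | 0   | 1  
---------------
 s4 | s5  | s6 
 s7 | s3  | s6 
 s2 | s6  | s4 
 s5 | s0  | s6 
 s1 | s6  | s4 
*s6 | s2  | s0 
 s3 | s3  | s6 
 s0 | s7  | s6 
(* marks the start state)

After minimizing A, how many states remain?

Reachable states from the start: {s0,s2,s3,s4,s5,s6,s7}. Unreachable: {s1} — drop them.
Initial partition by acceptance: {s0,s2,s3,s4,s5,s7} | {s6}.
Refine {s0,s2,s3,s4,s5,s7} on symbol 0: members go to different blocks, giving {s0,s3,s4,s5,s7} and {s2}.
The partition is now stable with 3 blocks: {s0,s3,s4,s5,s7} | {s6} | {s2}.

3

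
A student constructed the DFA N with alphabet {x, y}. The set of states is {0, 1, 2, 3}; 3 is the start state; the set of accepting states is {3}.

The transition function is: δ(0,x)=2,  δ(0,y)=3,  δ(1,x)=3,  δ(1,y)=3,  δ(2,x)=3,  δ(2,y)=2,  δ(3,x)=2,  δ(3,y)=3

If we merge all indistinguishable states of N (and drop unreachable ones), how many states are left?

Reachable states from the start: {2,3}. Unreachable: {0,1} — drop them.
P0 = {3} | {2}.
The partition is now stable with 2 blocks: {3} | {2}.

2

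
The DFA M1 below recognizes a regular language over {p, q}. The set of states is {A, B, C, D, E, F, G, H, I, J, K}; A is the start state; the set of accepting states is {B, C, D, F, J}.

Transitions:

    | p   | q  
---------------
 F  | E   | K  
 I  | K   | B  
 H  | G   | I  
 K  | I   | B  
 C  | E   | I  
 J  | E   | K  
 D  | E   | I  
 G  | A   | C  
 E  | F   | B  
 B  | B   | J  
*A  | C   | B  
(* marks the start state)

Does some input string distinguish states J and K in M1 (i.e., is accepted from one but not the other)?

Reachable states from the start: {A,B,C,E,F,I,J,K}. Unreachable: {D,G,H} — drop them.
Start with accepting vs non-accepting: {B,C,F,J} | {A,E,I,K}.
On input p, block {B,C,F,J} splits into {C,F,J} and {B}.
Split {A,E,I,K} by δ(·,p) → {A,E} and {I,K}.
The partition is now stable with 4 blocks: {C,F,J} | {A,E} | {B} | {I,K}.
J and K end up in different blocks, so they are distinguishable. For instance, the string 'ε' is accepted from only J.

Yes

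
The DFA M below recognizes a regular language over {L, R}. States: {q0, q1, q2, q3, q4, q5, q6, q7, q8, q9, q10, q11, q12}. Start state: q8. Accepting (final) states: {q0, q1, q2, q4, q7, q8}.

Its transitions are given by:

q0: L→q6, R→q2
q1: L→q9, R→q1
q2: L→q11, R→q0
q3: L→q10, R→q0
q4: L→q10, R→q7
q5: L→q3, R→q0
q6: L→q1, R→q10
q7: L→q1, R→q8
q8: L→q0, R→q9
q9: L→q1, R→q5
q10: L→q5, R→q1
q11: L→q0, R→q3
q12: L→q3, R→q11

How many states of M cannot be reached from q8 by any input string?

No path from q8 leads to q4, q7, q12; the other 10 states are all reachable.

3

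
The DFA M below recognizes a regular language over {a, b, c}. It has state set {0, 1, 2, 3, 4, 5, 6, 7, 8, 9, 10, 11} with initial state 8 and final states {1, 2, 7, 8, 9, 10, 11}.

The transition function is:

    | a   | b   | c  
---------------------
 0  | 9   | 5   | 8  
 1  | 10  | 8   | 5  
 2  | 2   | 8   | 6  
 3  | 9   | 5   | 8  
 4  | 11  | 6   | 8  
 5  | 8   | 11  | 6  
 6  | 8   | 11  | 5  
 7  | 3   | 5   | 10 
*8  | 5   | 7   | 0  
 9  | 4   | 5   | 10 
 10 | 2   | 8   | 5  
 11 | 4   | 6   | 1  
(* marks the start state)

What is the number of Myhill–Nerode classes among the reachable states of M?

Initial partition by acceptance: {1,2,7,8,9,10,11} | {0,3,4,5,6}.
Split {1,2,7,8,9,10,11} by δ(·,a) → {7,8,9,11} and {1,2,10}.
On input b, block {7,8,9,11} splits into {7,9,11} and {8}.
Split {0,3,4,5,6} by δ(·,a) → {0,3,4} and {5,6}.
Stable partition: {7,9,11} | {0,3,4} | {1,2,10} | {8} | {5,6} — 5 equivalence classes.

5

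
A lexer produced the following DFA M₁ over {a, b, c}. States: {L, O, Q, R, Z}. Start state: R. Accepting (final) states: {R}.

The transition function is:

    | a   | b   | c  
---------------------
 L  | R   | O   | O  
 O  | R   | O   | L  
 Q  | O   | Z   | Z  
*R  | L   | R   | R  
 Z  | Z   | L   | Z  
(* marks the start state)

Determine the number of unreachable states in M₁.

No path from R leads to Q, Z; the other 3 states are all reachable.

2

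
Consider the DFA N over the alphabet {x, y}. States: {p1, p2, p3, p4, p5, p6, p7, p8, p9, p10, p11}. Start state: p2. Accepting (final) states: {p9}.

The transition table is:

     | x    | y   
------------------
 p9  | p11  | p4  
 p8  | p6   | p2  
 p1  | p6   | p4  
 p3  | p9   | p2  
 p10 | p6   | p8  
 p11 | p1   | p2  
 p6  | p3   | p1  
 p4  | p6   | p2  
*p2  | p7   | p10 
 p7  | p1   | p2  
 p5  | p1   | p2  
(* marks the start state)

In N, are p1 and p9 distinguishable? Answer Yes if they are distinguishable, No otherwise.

Reachable states from the start: {p1,p2,p3,p4,p6,p7,p8,p9,p10,p11}. Unreachable: {p5} — drop them.
Initial partition by acceptance: {p9} | {p1,p2,p3,p4,p6,p7,p8,p10,p11}.
On input x, block {p1,p2,p3,p4,p6,p7,p8,p10,p11} splits into {p1,p2,p4,p6,p7,p8,p10,p11} and {p3}.
Split {p1,p2,p4,p6,p7,p8,p10,p11} by δ(·,x) → {p1,p2,p4,p7,p8,p10,p11} and {p6}.
On input x, block {p1,p2,p4,p7,p8,p10,p11} splits into {p1,p4,p8,p10} and {p2,p7,p11}.
Refine {p1,p4,p8,p10} on symbol y: members go to different blocks, giving {p1,p10} and {p4,p8}.
Refine {p2,p7,p11} on symbol x: members go to different blocks, giving {p7,p11} and {p2}.
No further refinement is possible. Final partition (7 blocks): {p9} | {p1,p10} | {p3} | {p6} | {p7,p11} | {p4,p8} | {p2}.
p1 and p9 end up in different blocks, so they are distinguishable. For instance, the string 'ε' is accepted from only p9.

Yes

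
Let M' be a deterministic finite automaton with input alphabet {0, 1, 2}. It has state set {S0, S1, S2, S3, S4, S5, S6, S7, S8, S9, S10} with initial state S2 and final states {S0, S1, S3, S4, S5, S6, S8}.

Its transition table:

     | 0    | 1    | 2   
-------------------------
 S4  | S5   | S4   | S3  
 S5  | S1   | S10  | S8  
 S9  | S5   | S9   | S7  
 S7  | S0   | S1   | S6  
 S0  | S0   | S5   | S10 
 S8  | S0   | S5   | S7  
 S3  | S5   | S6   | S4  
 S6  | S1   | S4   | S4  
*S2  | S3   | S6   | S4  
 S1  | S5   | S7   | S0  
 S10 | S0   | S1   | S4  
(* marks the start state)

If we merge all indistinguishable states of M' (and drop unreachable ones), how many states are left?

5

Reachable states from the start: {S0,S1,S2,S3,S4,S5,S6,S7,S8,S10}. Unreachable: {S9} — drop them.
Start with accepting vs non-accepting: {S0,S1,S3,S4,S5,S6,S8} | {S2,S7,S10}.
Split {S0,S1,S3,S4,S5,S6,S8} by δ(·,1) → {S0,S3,S4,S6,S8} and {S1,S5}.
Refine {S0,S3,S4,S6,S8} on symbol 0: members go to different blocks, giving {S3,S4,S6} and {S0,S8}.
Refine {S2,S7,S10} on symbol 0: members go to different blocks, giving {S7,S10} and {S2}.
No further refinement is possible. Final partition (5 blocks): {S3,S4,S6} | {S7,S10} | {S1,S5} | {S0,S8} | {S2}.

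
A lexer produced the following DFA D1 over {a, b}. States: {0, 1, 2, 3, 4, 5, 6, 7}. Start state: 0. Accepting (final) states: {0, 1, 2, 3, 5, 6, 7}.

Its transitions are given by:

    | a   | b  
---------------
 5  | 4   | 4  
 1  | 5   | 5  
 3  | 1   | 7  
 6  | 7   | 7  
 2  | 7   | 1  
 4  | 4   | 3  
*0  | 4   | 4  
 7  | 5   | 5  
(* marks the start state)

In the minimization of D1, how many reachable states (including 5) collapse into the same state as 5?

States {2,6} cannot be reached from the start state, so discard them.
Initial partition by acceptance: {0,1,3,5,7} | {4}.
Refine {0,1,3,5,7} on symbol a: members go to different blocks, giving {1,3,7} and {0,5}.
Split {1,3,7} by δ(·,a) → {1,7} and {3}.
No further refinement is possible. Final partition (4 blocks): {1,7} | {4} | {0,5} | {3}.
The equivalence class containing 5 is {0,5}, of size 2.

2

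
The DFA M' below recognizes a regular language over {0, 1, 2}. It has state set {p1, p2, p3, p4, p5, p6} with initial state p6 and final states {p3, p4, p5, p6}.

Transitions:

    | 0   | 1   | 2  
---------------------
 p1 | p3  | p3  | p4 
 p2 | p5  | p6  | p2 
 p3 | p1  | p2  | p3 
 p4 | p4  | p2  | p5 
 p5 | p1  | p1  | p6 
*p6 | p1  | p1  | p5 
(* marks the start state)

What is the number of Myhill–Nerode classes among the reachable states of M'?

5

Every state is reachable, so we keep all 6.
Start with accepting vs non-accepting: {p3,p4,p5,p6} | {p1,p2}.
Split {p3,p4,p5,p6} by δ(·,0) → {p3,p5,p6} and {p4}.
Split {p1,p2} by δ(·,2) → {p1} and {p2}.
Split {p3,p5,p6} by δ(·,1) → {p5,p6} and {p3}.
No further refinement is possible. Final partition (5 blocks): {p5,p6} | {p1} | {p4} | {p2} | {p3}.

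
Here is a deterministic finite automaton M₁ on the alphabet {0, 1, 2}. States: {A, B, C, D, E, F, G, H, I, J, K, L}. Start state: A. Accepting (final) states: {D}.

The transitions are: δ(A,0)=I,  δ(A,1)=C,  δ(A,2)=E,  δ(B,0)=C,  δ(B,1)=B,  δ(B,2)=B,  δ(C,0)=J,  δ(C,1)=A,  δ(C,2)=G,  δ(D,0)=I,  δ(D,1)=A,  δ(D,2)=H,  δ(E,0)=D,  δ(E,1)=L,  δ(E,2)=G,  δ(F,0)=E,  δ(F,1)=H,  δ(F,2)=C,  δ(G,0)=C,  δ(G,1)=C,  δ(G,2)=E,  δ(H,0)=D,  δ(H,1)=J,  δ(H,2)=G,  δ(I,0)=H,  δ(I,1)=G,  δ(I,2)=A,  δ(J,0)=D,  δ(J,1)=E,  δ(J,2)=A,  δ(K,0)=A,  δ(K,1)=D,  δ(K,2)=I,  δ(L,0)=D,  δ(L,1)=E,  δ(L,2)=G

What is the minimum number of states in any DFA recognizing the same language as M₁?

States {B,F,K} cannot be reached from the start state, so discard them.
Start with accepting vs non-accepting: {D} | {A,C,E,G,H,I,J,L}.
On input 0, block {A,C,E,G,H,I,J,L} splits into {A,C,G,I} and {E,H,J,L}.
Split {A,C,G,I} by δ(·,0) → {A,G} and {C,I}.
The partition is now stable with 4 blocks: {D} | {A,G} | {E,H,J,L} | {C,I}.

4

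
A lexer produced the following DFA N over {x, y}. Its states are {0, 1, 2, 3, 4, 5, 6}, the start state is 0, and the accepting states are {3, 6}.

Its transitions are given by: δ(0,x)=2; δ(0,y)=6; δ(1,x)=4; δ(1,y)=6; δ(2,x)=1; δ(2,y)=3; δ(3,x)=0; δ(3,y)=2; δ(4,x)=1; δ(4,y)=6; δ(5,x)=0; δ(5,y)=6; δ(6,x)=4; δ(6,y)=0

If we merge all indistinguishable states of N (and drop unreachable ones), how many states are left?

2

Reachable states from the start: {0,1,2,3,4,6}. Unreachable: {5} — drop them.
Initial partition by acceptance: {3,6} | {0,1,2,4}.
The partition is now stable with 2 blocks: {3,6} | {0,1,2,4}.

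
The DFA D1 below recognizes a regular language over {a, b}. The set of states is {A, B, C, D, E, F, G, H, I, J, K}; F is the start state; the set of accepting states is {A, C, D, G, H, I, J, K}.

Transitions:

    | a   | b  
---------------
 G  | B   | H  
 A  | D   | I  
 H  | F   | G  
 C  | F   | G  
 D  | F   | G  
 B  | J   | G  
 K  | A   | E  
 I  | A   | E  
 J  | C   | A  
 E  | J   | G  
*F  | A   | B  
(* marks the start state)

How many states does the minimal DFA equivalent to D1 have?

Reachable states from the start: {A,B,C,D,E,F,G,H,I,J}. Unreachable: {K} — drop them.
Start with accepting vs non-accepting: {A,C,D,G,H,I,J} | {B,E,F}.
Refine {A,C,D,G,H,I,J} on symbol a: members go to different blocks, giving {C,D,G,H} and {A,I,J}.
Split {B,E,F} by δ(·,b) → {B,E} and {F}.
Refine {C,D,G,H} on symbol a: members go to different blocks, giving {C,D,H} and {G}.
Split {A,I,J} by δ(·,a) → {A,J} and {I}.
Split {A,J} by δ(·,b) → {A} and {J}.
No further refinement is possible. Final partition (7 blocks): {C,D,H} | {B,E} | {A} | {F} | {G} | {I} | {J}.

7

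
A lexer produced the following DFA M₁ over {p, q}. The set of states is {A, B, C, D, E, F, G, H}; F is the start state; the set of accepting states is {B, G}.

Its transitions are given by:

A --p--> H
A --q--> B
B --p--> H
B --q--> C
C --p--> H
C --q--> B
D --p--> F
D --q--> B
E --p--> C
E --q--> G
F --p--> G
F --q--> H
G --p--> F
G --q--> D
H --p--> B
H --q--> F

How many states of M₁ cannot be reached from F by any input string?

2

No path from F leads to A, E; the other 6 states are all reachable.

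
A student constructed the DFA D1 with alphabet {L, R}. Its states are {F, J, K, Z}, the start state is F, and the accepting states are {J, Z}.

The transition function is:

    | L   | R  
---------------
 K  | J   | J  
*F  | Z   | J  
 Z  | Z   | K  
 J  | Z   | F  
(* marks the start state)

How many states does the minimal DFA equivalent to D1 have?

P0 = {J,Z} | {F,K}.
Stable partition: {J,Z} | {F,K} — 2 equivalence classes.

2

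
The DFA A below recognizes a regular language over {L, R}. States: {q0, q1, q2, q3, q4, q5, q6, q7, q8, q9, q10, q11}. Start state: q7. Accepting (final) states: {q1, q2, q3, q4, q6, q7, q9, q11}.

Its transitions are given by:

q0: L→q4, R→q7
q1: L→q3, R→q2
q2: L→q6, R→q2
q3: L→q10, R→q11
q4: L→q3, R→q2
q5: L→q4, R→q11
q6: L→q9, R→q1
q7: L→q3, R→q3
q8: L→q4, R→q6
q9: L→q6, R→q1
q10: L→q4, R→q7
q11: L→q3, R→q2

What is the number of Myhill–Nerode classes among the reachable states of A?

6

Reachable states from the start: {q1,q2,q3,q4,q6,q7,q9,q10,q11}. Unreachable: {q0,q5,q8} — drop them.
P0 = {q1,q2,q3,q4,q6,q7,q9,q11} | {q10}.
On input L, block {q1,q2,q3,q4,q6,q7,q9,q11} splits into {q1,q2,q4,q6,q7,q9,q11} and {q3}.
Refine {q1,q2,q4,q6,q7,q9,q11} on symbol L: members go to different blocks, giving {q1,q4,q7,q11} and {q2,q6,q9}.
Split {q1,q4,q7,q11} by δ(·,R) → {q1,q4,q11} and {q7}.
Split {q2,q6,q9} by δ(·,R) → {q6,q9} and {q2}.
The partition is now stable with 6 blocks: {q1,q4,q11} | {q10} | {q3} | {q6,q9} | {q7} | {q2}.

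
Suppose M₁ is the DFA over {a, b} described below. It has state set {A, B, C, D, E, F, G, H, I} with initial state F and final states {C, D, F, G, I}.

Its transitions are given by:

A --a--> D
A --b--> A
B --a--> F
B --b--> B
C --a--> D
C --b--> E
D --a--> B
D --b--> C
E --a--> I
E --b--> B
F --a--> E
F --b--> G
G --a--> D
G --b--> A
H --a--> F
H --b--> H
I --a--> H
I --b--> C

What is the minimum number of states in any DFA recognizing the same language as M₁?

3

All states are reachable from the start state.
P0 = {C,D,F,G,I} | {A,B,E,H}.
On input a, block {C,D,F,G,I} splits into {D,F,I} and {C,G}.
Stable partition: {D,F,I} | {A,B,E,H} | {C,G} — 3 equivalence classes.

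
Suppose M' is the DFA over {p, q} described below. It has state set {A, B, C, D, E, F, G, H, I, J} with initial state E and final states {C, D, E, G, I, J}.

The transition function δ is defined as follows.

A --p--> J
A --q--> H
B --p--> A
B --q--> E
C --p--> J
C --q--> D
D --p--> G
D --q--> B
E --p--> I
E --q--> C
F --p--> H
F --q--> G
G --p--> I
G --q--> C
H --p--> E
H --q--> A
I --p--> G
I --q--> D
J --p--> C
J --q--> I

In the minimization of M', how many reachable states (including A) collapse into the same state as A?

First remove the unreachable states {F}; 9 states remain.
Start with accepting vs non-accepting: {C,D,E,G,I,J} | {A,B,H}.
On input q, block {C,D,E,G,I,J} splits into {C,E,G,I,J} and {D}.
On input q, block {C,E,G,I,J} splits into {E,G,J} and {C,I}.
Refine {A,B,H} on symbol p: members go to different blocks, giving {A,H} and {B}.
The partition is now stable with 5 blocks: {E,G,J} | {A,H} | {D} | {C,I} | {B}.
The equivalence class containing A is {A,H}, of size 2.

2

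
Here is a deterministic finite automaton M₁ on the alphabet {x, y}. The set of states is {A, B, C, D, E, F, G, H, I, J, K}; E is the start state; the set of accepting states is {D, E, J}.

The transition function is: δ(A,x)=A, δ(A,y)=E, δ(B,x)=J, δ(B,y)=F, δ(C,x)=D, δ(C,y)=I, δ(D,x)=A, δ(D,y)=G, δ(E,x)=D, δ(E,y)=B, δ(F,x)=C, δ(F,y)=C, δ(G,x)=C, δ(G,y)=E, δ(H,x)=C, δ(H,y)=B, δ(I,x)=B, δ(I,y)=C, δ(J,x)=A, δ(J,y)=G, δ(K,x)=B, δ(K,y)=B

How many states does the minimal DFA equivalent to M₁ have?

Reachable states from the start: {A,B,C,D,E,F,G,I,J}. Unreachable: {H,K} — drop them.
Initial partition by acceptance: {D,E,J} | {A,B,C,F,G,I}.
On input x, block {D,E,J} splits into {D,J} and {E}.
Refine {A,B,C,F,G,I} on symbol x: members go to different blocks, giving {A,F,G,I} and {B,C}.
Refine {A,F,G,I} on symbol x: members go to different blocks, giving {F,G,I} and {A}.
On input y, block {F,G,I} splits into {F,I} and {G}.
Stable partition: {D,J} | {F,I} | {E} | {B,C} | {A} | {G} — 6 equivalence classes.

6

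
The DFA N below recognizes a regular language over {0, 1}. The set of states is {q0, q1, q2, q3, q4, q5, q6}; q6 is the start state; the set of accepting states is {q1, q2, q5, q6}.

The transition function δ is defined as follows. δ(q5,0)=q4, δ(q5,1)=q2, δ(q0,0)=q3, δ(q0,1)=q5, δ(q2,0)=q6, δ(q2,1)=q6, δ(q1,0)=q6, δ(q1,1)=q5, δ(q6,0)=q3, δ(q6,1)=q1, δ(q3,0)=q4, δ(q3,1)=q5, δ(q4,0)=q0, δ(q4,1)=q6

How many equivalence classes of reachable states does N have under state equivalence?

Initial partition by acceptance: {q1,q2,q5,q6} | {q0,q3,q4}.
On input 0, block {q1,q2,q5,q6} splits into {q1,q2} and {q5,q6}.
Stable partition: {q1,q2} | {q0,q3,q4} | {q5,q6} — 3 equivalence classes.

3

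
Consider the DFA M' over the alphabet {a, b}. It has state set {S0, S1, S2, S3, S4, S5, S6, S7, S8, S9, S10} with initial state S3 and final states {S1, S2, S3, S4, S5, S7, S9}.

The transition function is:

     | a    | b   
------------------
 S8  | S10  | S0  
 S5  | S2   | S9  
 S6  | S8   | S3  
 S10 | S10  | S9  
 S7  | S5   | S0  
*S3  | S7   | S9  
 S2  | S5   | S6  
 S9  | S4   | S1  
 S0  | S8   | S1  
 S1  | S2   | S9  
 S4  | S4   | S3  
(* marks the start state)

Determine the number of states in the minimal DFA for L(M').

Every state is reachable, so we keep all 11.
Initial partition by acceptance: {S1,S2,S3,S4,S5,S7,S9} | {S0,S6,S8,S10}.
Refine {S1,S2,S3,S4,S5,S7,S9} on symbol b: members go to different blocks, giving {S1,S3,S4,S5,S9} and {S2,S7}.
Refine {S1,S3,S4,S5,S9} on symbol a: members go to different blocks, giving {S1,S3,S5} and {S4,S9}.
Refine {S0,S6,S8,S10} on symbol b: members go to different blocks, giving {S0,S6} and {S8} and {S10}.
The partition is now stable with 6 blocks: {S1,S3,S5} | {S0,S6} | {S2,S7} | {S4,S9} | {S8} | {S10}.

6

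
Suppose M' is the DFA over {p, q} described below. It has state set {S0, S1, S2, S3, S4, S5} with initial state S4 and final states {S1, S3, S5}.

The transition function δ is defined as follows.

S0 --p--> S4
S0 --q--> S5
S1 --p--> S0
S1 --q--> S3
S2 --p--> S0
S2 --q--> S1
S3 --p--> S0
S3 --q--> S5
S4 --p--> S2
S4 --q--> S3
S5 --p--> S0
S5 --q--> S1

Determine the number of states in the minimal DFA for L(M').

2

Initial partition by acceptance: {S1,S3,S5} | {S0,S2,S4}.
The partition is now stable with 2 blocks: {S1,S3,S5} | {S0,S2,S4}.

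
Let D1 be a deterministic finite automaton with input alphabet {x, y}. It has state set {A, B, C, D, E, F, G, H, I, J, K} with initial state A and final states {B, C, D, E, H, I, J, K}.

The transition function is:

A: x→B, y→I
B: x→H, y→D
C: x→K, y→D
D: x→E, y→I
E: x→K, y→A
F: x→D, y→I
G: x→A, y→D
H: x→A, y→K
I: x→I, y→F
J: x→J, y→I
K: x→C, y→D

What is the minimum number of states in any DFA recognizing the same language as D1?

First remove the unreachable states {G,J}; 9 states remain.
Initial partition by acceptance: {B,C,D,E,H,I,K} | {A,F}.
On input x, block {B,C,D,E,H,I,K} splits into {B,C,D,E,I,K} and {H}.
Refine {B,C,D,E,I,K} on symbol x: members go to different blocks, giving {C,D,E,I,K} and {B}.
Refine {C,D,E,I,K} on symbol y: members go to different blocks, giving {C,D,K} and {E,I}.
Refine {C,D,K} on symbol x: members go to different blocks, giving {C,K} and {D}.
Refine {A,F} on symbol x: members go to different blocks, giving {A} and {F}.
Split {E,I} by δ(·,x) → {E} and {I}.
No further refinement is possible. Final partition (8 blocks): {C,K} | {A} | {H} | {B} | {E} | {D} | {F} | {I}.

8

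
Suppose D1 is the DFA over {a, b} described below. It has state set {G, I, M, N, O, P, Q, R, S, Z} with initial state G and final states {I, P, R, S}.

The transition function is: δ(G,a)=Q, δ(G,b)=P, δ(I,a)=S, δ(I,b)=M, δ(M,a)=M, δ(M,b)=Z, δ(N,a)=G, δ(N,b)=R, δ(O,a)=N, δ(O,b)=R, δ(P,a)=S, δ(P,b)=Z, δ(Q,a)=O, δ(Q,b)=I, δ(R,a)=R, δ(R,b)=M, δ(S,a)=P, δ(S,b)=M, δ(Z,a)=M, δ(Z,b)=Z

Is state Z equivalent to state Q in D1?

No

Every state is reachable, so we keep all 10.
Initial partition by acceptance: {I,P,R,S} | {G,M,N,O,Q,Z}.
Split {G,M,N,O,Q,Z} by δ(·,b) → {G,N,O,Q} and {M,Z}.
No further refinement is possible. Final partition (3 blocks): {I,P,R,S} | {G,N,O,Q} | {M,Z}.
Z and Q end up in different blocks, so they are distinguishable. For instance, the string 'b' is accepted from only Q.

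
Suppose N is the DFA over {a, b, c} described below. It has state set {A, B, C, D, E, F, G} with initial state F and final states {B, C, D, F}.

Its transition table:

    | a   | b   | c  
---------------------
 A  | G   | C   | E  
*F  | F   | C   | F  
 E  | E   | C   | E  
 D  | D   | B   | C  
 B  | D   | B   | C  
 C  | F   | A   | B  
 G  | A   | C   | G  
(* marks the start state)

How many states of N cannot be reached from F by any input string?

0

A breadth-first search from the start state visits every state.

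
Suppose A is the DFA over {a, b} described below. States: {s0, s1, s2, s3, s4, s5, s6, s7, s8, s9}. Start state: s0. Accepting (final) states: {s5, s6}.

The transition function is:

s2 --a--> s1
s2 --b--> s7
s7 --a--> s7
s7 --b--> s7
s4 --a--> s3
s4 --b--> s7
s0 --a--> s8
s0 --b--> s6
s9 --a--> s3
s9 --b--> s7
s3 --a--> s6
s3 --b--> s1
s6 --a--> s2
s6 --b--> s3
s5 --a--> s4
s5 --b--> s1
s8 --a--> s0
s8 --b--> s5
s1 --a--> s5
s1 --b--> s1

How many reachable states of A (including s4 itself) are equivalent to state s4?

2

Reachable states from the start: {s0,s1,s2,s3,s4,s5,s6,s7,s8}. Unreachable: {s9} — drop them.
P0 = {s5,s6} | {s0,s1,s2,s3,s4,s7,s8}.
Split {s0,s1,s2,s3,s4,s7,s8} by δ(·,a) → {s0,s2,s4,s7,s8} and {s1,s3}.
On input a, block {s0,s2,s4,s7,s8} splits into {s0,s7,s8} and {s2,s4}.
On input b, block {s0,s7,s8} splits into {s0,s8} and {s7}.
The partition is now stable with 5 blocks: {s5,s6} | {s0,s8} | {s1,s3} | {s2,s4} | {s7}.
The equivalence class containing s4 is {s2,s4}, of size 2.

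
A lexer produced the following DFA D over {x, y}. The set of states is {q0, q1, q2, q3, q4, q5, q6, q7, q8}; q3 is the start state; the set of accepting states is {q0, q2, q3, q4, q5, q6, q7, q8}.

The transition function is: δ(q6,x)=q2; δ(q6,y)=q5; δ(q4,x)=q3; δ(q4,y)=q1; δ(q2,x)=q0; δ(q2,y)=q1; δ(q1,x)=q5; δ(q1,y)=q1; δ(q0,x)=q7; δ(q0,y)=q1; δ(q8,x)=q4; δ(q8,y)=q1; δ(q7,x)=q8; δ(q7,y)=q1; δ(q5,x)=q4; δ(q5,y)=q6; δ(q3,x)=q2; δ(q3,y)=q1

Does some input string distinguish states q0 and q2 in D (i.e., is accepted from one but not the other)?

All states are reachable from the start state.
Initial partition by acceptance: {q0,q2,q3,q4,q5,q6,q7,q8} | {q1}.
Split {q0,q2,q3,q4,q5,q6,q7,q8} by δ(·,y) → {q0,q2,q3,q4,q7,q8} and {q5,q6}.
No further refinement is possible. Final partition (3 blocks): {q0,q2,q3,q4,q7,q8} | {q1} | {q5,q6}.
q0 and q2 lie in the same block of the stable partition, so they are equivalent — no string distinguishes them.

No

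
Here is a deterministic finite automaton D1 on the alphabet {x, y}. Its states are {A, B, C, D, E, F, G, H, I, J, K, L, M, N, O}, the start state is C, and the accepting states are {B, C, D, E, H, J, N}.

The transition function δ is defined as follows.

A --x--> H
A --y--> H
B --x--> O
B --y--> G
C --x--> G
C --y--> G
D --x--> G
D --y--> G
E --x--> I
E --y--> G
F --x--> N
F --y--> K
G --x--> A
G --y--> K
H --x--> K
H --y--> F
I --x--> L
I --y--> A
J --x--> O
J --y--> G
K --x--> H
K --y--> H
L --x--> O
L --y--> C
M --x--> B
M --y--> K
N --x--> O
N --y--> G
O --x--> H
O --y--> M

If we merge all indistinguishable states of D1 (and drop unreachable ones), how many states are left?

7

Reachable states from the start: {A,B,C,F,G,H,K,M,N,O}. Unreachable: {D,E,I,J,L} — drop them.
Start with accepting vs non-accepting: {B,C,H,N} | {A,F,G,K,M,O}.
On input x, block {A,F,G,K,M,O} splits into {A,F,K,M,O} and {G}.
Refine {B,C,H,N} on symbol x: members go to different blocks, giving {B,H,N} and {C}.
Refine {B,H,N} on symbol y: members go to different blocks, giving {B,N} and {H}.
On input x, block {A,F,K,M,O} splits into {A,K,O} and {F,M}.
Refine {A,K,O} on symbol y: members go to different blocks, giving {A,K} and {O}.
Stable partition: {B,N} | {A,K} | {G} | {C} | {H} | {F,M} | {O} — 7 equivalence classes.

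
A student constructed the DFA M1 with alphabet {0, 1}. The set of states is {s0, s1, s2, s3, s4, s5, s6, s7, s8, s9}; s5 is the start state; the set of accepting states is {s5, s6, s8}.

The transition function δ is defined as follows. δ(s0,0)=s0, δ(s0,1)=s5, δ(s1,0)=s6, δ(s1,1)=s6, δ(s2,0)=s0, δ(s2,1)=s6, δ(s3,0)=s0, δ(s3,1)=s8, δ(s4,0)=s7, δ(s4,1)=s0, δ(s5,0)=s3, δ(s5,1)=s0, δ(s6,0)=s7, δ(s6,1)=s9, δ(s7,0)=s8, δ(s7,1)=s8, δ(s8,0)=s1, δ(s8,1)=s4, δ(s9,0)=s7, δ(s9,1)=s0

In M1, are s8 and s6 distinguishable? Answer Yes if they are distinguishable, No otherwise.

No

States {s2} cannot be reached from the start state, so discard them.
P0 = {s5,s6,s8} | {s0,s1,s3,s4,s7,s9}.
Split {s0,s1,s3,s4,s7,s9} by δ(·,0) → {s0,s3,s4,s9} and {s1,s7}.
Split {s5,s6,s8} by δ(·,0) → {s6,s8} and {s5}.
Split {s0,s3,s4,s9} by δ(·,0) → {s0,s3} and {s4,s9}.
Split {s0,s3} by δ(·,1) → {s0} and {s3}.
No further refinement is possible. Final partition (6 blocks): {s6,s8} | {s0} | {s1,s7} | {s5} | {s4,s9} | {s3}.
s8 and s6 lie in the same block of the stable partition, so they are equivalent — no string distinguishes them.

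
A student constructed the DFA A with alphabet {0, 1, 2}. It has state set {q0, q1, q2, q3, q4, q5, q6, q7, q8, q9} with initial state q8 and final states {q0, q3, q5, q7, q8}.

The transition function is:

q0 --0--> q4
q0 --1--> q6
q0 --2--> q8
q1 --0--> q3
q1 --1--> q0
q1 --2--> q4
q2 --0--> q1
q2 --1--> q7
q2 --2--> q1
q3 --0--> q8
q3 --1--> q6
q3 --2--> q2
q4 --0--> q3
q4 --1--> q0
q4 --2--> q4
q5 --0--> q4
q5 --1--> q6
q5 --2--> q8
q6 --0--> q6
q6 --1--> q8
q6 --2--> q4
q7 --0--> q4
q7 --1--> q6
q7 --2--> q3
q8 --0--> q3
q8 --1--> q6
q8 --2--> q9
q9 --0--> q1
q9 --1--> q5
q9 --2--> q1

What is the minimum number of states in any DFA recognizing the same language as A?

Every state is reachable, so we keep all 10.
Initial partition by acceptance: {q0,q3,q5,q7,q8} | {q1,q2,q4,q6,q9}.
On input 0, block {q0,q3,q5,q7,q8} splits into {q0,q5,q7} and {q3,q8}.
On input 0, block {q1,q2,q4,q6,q9} splits into {q2,q6,q9} and {q1,q4}.
Split {q2,q6,q9} by δ(·,0) → {q2,q9} and {q6}.
Stable partition: {q0,q5,q7} | {q2,q9} | {q3,q8} | {q1,q4} | {q6} — 5 equivalence classes.

5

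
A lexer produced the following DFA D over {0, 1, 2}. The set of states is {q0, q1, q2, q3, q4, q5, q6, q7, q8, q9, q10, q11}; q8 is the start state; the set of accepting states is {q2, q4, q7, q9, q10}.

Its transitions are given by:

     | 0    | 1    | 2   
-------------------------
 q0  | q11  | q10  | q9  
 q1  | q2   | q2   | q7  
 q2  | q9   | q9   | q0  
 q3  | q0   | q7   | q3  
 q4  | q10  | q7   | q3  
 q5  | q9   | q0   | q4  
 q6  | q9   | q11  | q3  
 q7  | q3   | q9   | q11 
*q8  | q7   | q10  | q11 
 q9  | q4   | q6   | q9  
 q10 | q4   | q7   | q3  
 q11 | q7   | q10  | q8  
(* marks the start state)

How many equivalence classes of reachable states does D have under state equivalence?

7

First remove the unreachable states {q1,q2,q5}; 9 states remain.
Initial partition by acceptance: {q4,q7,q9,q10} | {q0,q3,q6,q8,q11}.
Refine {q4,q7,q9,q10} on symbol 0: members go to different blocks, giving {q4,q9,q10} and {q7}.
On input 1, block {q4,q9,q10} splits into {q4,q10} and {q9}.
On input 0, block {q0,q3,q6,q8,q11} splits into {q0,q3} and {q8,q11} and {q6}.
Split {q0,q3} by δ(·,0) → {q0} and {q3}.
No further refinement is possible. Final partition (7 blocks): {q4,q10} | {q0} | {q7} | {q9} | {q8,q11} | {q6} | {q3}.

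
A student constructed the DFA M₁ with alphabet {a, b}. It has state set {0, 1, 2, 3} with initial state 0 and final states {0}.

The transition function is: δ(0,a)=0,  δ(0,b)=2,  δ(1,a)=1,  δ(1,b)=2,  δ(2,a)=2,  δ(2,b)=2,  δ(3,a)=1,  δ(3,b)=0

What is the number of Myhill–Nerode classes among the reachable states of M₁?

2

States {1,3} cannot be reached from the start state, so discard them.
Start with accepting vs non-accepting: {0} | {2}.
Stable partition: {0} | {2} — 2 equivalence classes.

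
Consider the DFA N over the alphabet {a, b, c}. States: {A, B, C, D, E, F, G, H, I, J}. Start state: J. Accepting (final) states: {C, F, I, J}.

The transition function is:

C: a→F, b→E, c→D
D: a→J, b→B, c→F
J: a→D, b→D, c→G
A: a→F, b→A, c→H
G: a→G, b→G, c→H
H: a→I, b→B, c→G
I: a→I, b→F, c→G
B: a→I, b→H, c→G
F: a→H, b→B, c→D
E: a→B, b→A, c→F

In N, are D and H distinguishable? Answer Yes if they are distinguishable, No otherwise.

First remove the unreachable states {A,C,E}; 7 states remain.
Initial partition by acceptance: {F,I,J} | {B,D,G,H}.
Split {F,I,J} by δ(·,a) → {F,J} and {I}.
Split {B,D,G,H} by δ(·,a) → {B,H} and {D} and {G}.
Split {F,J} by δ(·,a) → {F} and {J}.
The partition is now stable with 6 blocks: {F} | {B,H} | {I} | {D} | {G} | {J}.
D and H end up in different blocks, so they are distinguishable. For instance, the string 'c' is accepted from only D.

Yes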